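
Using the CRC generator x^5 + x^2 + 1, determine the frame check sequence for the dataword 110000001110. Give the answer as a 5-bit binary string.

10111

Append 5 zeros: 11000000111000000. Divide by 100101 (XOR where the leading bit is 1):
  pos 0: 110000 XOR 100101 = 010101
  pos 1: 101010 XOR 100101 = 001111
  pos 3: 111101 XOR 100101 = 011000
  pos 4: 110001 XOR 100101 = 010100
  pos 5: 101001 XOR 100101 = 001100
  pos 7: 110000 XOR 100101 = 010101
  pos 8: 101010 XOR 100101 = 001111
  pos 10: 111100 XOR 100101 = 011001
  pos 11: 110010 XOR 100101 = 010111
Remainder (last 5 bits) = 10111. This is the CRC / FCS.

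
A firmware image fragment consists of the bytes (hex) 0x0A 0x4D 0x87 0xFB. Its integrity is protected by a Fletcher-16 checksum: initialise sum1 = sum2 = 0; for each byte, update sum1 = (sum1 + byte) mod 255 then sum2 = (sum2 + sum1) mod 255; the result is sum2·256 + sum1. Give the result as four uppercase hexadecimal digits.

Running sums (mod 255):
  after byte 0 (0x0A): sum1=10, sum2=10
  after byte 1 (0x4D): sum1=87, sum2=97
  after byte 2 (0x87): sum1=222, sum2=64
  after byte 3 (0xFB): sum1=218, sum2=27
Checksum = sum2·256 + sum1 = 27·256 + 218 = 7130 = 0x1BDA.

1BDA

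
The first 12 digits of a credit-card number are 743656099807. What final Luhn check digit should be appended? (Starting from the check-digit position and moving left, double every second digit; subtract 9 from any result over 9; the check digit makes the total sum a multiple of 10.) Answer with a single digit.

Partial digits right→left: 7 0 8 9 9 0 6 5 6 3 4 7
Double every second digit counting from the check-digit position (so the 1st, 3rd, 5th, ... of the partial from the right).
  doubled (with −9 where >9): 5 7 9 3 3 8 → sum 35
  kept as-is: 0 9 0 5 3 7 → sum 24
Total = 35 + 24 = 59.
Check digit = (10 − (59 mod 10)) mod 10 = 1.

1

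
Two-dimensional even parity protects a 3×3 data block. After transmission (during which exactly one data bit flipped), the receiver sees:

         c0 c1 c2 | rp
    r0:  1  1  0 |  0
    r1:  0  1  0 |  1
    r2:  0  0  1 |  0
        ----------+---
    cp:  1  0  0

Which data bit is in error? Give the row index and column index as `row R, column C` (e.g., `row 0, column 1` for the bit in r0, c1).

Recompute each row's even parity and compare to rp:
  r0: data parity 0, sent rp 0 → ok
  r1: data parity 1, sent rp 1 → ok
  r2: data parity 1, sent rp 0 → mismatch
Recompute each column's even parity and compare to cp:
  c0: data parity 1, sent cp 1 → ok
  c1: data parity 0, sent cp 0 → ok
  c2: data parity 1, sent cp 0 → mismatch
Exactly one row (r2) and one column (c2) fail → the flipped bit is at their intersection.

row 2, column 2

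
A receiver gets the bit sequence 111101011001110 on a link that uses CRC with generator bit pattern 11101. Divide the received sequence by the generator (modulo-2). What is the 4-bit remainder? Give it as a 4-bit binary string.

0000

Modulo-2 division of 111101011001110 by 11101:
  pos 0: 11110 XOR 11101 = 00011
  pos 3: 11101 XOR 11101 = 00000
  pos 8: 10011 XOR 11101 = 01110
  pos 9: 11101 XOR 11101 = 00000
Remainder = 0000 (zero — the frame passes the CRC check).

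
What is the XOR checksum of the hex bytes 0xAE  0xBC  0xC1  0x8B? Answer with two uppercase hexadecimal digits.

58

XOR the bytes together:
  start with 0xAE
  0xAE ⊕ 0xBC = 0x12
  0x12 ⊕ 0xC1 = 0xD3
  0xD3 ⊕ 0x8B = 0x58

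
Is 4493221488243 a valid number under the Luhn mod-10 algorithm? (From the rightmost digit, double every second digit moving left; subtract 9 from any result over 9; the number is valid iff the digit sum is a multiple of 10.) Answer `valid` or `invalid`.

From the right, keep odd positions and double even positions (subtract 9 from any doubled value over 9):
  doubled (positions 2,4,...): 8 7 8 4 6 8 → sum 41
  kept (positions 1,3,...): 3 2 8 1 2 9 4 → sum 29
Total = 70.
70 mod 10 = 0, so the number is valid.

valid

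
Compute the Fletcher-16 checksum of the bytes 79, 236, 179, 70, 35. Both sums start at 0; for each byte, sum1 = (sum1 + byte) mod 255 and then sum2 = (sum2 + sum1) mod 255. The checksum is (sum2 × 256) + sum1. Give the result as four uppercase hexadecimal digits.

0B59

Running sums (mod 255):
  after byte 0 (79): sum1=79, sum2=79
  after byte 1 (236): sum1=60, sum2=139
  after byte 2 (179): sum1=239, sum2=123
  after byte 3 (70): sum1=54, sum2=177
  after byte 4 (35): sum1=89, sum2=11
Checksum = sum2·256 + sum1 = 11·256 + 89 = 2905 = 0x0B59.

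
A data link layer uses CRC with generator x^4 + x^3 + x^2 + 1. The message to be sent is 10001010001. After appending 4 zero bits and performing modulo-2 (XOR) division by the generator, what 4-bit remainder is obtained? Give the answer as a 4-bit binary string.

0110

Append 4 zeros: 100010100010000. Divide by 11101 (XOR where the leading bit is 1):
  pos 0: 10001 XOR 11101 = 01100
  pos 1: 11000 XOR 11101 = 00101
  pos 3: 10110 XOR 11101 = 01011
  pos 4: 10110 XOR 11101 = 01011
  pos 5: 10110 XOR 11101 = 01011
  pos 6: 10111 XOR 11101 = 01010
  pos 7: 10100 XOR 11101 = 01001
  pos 8: 10010 XOR 11101 = 01111
  pos 9: 11110 XOR 11101 = 00011
Remainder (last 4 bits) = 0110. This is the CRC / FCS.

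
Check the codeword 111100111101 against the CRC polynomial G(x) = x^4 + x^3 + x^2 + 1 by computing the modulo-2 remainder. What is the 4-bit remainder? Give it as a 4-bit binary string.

Modulo-2 division of 111100111101 by 11101:
  pos 0: 11110 XOR 11101 = 00011
  pos 3: 11011 XOR 11101 = 00110
  pos 5: 11011 XOR 11101 = 00110
  pos 7: 11001 XOR 11101 = 00100
Remainder = 0100 (nonzero — an error is detected).

0100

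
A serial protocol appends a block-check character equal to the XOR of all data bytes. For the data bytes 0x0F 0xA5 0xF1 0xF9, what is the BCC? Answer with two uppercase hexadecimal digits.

A2

XOR the bytes together:
  start with 0x0F
  0x0F ⊕ 0xA5 = 0xAA
  0xAA ⊕ 0xF1 = 0x5B
  0x5B ⊕ 0xF9 = 0xA2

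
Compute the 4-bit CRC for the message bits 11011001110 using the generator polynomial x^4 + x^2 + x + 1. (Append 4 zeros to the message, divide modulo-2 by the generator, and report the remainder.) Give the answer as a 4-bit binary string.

0001

Append 4 zeros: 110110011100000. Divide by 10111 (XOR where the leading bit is 1):
  pos 0: 11011 XOR 10111 = 01100
  pos 1: 11000 XOR 10111 = 01111
  pos 2: 11110 XOR 10111 = 01001
  pos 3: 10011 XOR 10111 = 00100
  pos 5: 10011 XOR 10111 = 00100
  pos 7: 10000 XOR 10111 = 00111
  pos 9: 11100 XOR 10111 = 01011
  pos 10: 10110 XOR 10111 = 00001
Remainder (last 4 bits) = 0001. This is the CRC / FCS.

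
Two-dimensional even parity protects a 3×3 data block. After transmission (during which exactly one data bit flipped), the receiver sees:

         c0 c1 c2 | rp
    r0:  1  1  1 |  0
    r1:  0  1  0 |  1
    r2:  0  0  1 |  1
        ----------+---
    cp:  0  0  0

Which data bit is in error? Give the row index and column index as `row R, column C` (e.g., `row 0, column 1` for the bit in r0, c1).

Recompute each row's even parity and compare to rp:
  r0: data parity 1, sent rp 0 → mismatch
  r1: data parity 1, sent rp 1 → ok
  r2: data parity 1, sent rp 1 → ok
Recompute each column's even parity and compare to cp:
  c0: data parity 1, sent cp 0 → mismatch
  c1: data parity 0, sent cp 0 → ok
  c2: data parity 0, sent cp 0 → ok
Exactly one row (r0) and one column (c0) fail → the flipped bit is at their intersection.

row 0, column 0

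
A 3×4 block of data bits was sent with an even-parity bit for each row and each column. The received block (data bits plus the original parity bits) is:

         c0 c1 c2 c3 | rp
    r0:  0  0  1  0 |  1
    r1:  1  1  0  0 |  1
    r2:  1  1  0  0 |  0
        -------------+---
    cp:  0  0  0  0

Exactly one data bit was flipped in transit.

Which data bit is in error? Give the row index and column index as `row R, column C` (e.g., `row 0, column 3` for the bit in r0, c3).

row 1, column 2

Recompute each row's even parity and compare to rp:
  r0: data parity 1, sent rp 1 → ok
  r1: data parity 0, sent rp 1 → mismatch
  r2: data parity 0, sent rp 0 → ok
Recompute each column's even parity and compare to cp:
  c0: data parity 0, sent cp 0 → ok
  c1: data parity 0, sent cp 0 → ok
  c2: data parity 1, sent cp 0 → mismatch
  c3: data parity 0, sent cp 0 → ok
Exactly one row (r1) and one column (c2) fail → the flipped bit is at their intersection.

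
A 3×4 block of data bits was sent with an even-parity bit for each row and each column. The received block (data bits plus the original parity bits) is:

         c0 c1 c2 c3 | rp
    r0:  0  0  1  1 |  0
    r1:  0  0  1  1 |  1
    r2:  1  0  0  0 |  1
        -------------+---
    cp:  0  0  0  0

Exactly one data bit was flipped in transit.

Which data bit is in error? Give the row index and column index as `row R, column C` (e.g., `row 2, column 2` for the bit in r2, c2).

Recompute each row's even parity and compare to rp:
  r0: data parity 0, sent rp 0 → ok
  r1: data parity 0, sent rp 1 → mismatch
  r2: data parity 1, sent rp 1 → ok
Recompute each column's even parity and compare to cp:
  c0: data parity 1, sent cp 0 → mismatch
  c1: data parity 0, sent cp 0 → ok
  c2: data parity 0, sent cp 0 → ok
  c3: data parity 0, sent cp 0 → ok
Exactly one row (r1) and one column (c0) fail → the flipped bit is at their intersection.

row 1, column 0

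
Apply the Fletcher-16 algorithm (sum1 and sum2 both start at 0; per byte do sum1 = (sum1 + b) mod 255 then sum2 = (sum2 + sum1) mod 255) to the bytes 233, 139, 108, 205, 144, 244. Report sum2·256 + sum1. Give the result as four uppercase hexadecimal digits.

6635

Running sums (mod 255):
  after byte 0 (233): sum1=233, sum2=233
  after byte 1 (139): sum1=117, sum2=95
  after byte 2 (108): sum1=225, sum2=65
  after byte 3 (205): sum1=175, sum2=240
  after byte 4 (144): sum1=64, sum2=49
  after byte 5 (244): sum1=53, sum2=102
Checksum = sum2·256 + sum1 = 102·256 + 53 = 26165 = 0x6635.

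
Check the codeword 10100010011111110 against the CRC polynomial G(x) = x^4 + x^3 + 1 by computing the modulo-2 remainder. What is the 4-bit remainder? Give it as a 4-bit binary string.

0000

Modulo-2 division of 10100010011111110 by 11001:
  pos 0: 10100 XOR 11001 = 01101
  pos 1: 11010 XOR 11001 = 00011
  pos 4: 11100 XOR 11001 = 00101
  pos 6: 10111 XOR 11001 = 01110
  pos 7: 11101 XOR 11001 = 00100
  pos 9: 10011 XOR 11001 = 01010
  pos 10: 10101 XOR 11001 = 01100
  pos 11: 11001 XOR 11001 = 00000
Remainder = 0000 (zero — the frame passes the CRC check).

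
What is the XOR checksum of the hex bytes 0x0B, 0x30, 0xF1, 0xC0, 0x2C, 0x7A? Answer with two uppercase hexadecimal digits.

5C

XOR the bytes together:
  start with 0x0B
  0x0B ⊕ 0x30 = 0x3B
  0x3B ⊕ 0xF1 = 0xCA
  0xCA ⊕ 0xC0 = 0x0A
  0x0A ⊕ 0x2C = 0x26
  0x26 ⊕ 0x7A = 0x5C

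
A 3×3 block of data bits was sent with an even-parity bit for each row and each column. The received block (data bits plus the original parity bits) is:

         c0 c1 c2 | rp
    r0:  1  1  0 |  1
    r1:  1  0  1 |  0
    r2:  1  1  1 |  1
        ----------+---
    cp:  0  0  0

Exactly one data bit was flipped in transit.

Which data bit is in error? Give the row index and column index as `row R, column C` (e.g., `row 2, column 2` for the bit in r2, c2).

row 0, column 0

Recompute each row's even parity and compare to rp:
  r0: data parity 0, sent rp 1 → mismatch
  r1: data parity 0, sent rp 0 → ok
  r2: data parity 1, sent rp 1 → ok
Recompute each column's even parity and compare to cp:
  c0: data parity 1, sent cp 0 → mismatch
  c1: data parity 0, sent cp 0 → ok
  c2: data parity 0, sent cp 0 → ok
Exactly one row (r0) and one column (c0) fail → the flipped bit is at their intersection.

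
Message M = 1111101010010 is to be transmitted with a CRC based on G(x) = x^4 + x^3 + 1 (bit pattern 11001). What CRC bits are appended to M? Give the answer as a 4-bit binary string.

Append 4 zeros: 11111010100100000. Divide by 11001 (XOR where the leading bit is 1):
  pos 0: 11111 XOR 11001 = 00110
  pos 2: 11001 XOR 11001 = 00000
  pos 8: 10010 XOR 11001 = 01011
  pos 9: 10110 XOR 11001 = 01111
  pos 10: 11110 XOR 11001 = 00111
  pos 12: 11100 XOR 11001 = 00101
Remainder (last 4 bits) = 0101. This is the CRC / FCS.

0101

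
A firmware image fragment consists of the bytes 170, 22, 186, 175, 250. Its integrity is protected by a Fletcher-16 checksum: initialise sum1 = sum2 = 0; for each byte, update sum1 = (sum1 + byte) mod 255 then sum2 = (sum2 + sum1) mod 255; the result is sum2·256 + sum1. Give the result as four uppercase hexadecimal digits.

Running sums (mod 255):
  after byte 0 (170): sum1=170, sum2=170
  after byte 1 (22): sum1=192, sum2=107
  after byte 2 (186): sum1=123, sum2=230
  after byte 3 (175): sum1=43, sum2=18
  after byte 4 (250): sum1=38, sum2=56
Checksum = sum2·256 + sum1 = 56·256 + 38 = 14374 = 0x3826.

3826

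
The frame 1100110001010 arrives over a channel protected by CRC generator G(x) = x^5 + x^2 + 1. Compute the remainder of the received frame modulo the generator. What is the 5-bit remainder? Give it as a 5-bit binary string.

Modulo-2 division of 1100110001010 by 100101:
  pos 0: 110011 XOR 100101 = 010110
  pos 1: 101100 XOR 100101 = 001001
  pos 3: 100100 XOR 100101 = 000001
Remainder = 11010 (nonzero — an error is detected).

11010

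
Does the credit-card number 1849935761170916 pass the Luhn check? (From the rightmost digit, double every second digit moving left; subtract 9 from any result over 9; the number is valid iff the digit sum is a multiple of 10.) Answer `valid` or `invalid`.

invalid

From the right, keep odd positions and double even positions (subtract 9 from any doubled value over 9):
  doubled (positions 2,4,...): 2 0 2 3 1 9 8 2 → sum 27
  kept (positions 1,3,...): 6 9 7 1 7 3 9 8 → sum 50
Total = 77.
77 mod 10 = 7, so the number is invalid.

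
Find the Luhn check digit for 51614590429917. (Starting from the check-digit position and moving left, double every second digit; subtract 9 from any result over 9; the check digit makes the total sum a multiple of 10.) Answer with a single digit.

9

Partial digits right→left: 7 1 9 9 2 4 0 9 5 4 1 6 1 5
Double every second digit counting from the check-digit position (so the 1st, 3rd, 5th, ... of the partial from the right).
  doubled (with −9 where >9): 5 9 4 0 1 2 2 → sum 23
  kept as-is: 1 9 4 9 4 6 5 → sum 38
Total = 23 + 38 = 61.
Check digit = (10 − (61 mod 10)) mod 10 = 9.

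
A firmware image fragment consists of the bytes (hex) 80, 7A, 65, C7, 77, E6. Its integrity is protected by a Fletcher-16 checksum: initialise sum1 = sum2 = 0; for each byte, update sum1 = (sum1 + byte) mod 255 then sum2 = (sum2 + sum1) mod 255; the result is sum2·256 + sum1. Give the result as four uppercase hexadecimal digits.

2A86

Running sums (mod 255):
  after byte 0 (80): sum1=128, sum2=128
  after byte 1 (7A): sum1=250, sum2=123
  after byte 2 (65): sum1=96, sum2=219
  after byte 3 (C7): sum1=40, sum2=4
  after byte 4 (77): sum1=159, sum2=163
  after byte 5 (E6): sum1=134, sum2=42
Checksum = sum2·256 + sum1 = 42·256 + 134 = 10886 = 0x2A86.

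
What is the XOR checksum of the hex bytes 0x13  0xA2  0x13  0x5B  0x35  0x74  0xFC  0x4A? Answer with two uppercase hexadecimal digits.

0E

XOR the bytes together:
  start with 0x13
  0x13 ⊕ 0xA2 = 0xB1
  0xB1 ⊕ 0x13 = 0xA2
  0xA2 ⊕ 0x5B = 0xF9
  0xF9 ⊕ 0x35 = 0xCC
  0xCC ⊕ 0x74 = 0xB8
  0xB8 ⊕ 0xFC = 0x44
  0x44 ⊕ 0x4A = 0x0E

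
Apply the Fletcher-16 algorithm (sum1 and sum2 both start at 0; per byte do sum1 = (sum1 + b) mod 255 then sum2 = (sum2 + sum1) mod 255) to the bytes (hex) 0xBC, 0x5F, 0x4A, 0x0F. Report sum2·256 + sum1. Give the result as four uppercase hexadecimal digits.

B475

Running sums (mod 255):
  after byte 0 (0xBC): sum1=188, sum2=188
  after byte 1 (0x5F): sum1=28, sum2=216
  after byte 2 (0x4A): sum1=102, sum2=63
  after byte 3 (0x0F): sum1=117, sum2=180
Checksum = sum2·256 + sum1 = 180·256 + 117 = 46197 = 0xB475.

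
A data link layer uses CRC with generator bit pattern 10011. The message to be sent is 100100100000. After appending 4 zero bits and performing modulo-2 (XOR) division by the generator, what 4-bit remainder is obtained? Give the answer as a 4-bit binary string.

Append 4 zeros: 1001001000000000. Divide by 10011 (XOR where the leading bit is 1):
  pos 0: 10010 XOR 10011 = 00001
  pos 4: 10100 XOR 10011 = 00111
  pos 6: 11100 XOR 10011 = 01111
  pos 7: 11110 XOR 10011 = 01101
  pos 8: 11010 XOR 10011 = 01001
  pos 9: 10010 XOR 10011 = 00001
Remainder (last 4 bits) = 0100. This is the CRC / FCS.

0100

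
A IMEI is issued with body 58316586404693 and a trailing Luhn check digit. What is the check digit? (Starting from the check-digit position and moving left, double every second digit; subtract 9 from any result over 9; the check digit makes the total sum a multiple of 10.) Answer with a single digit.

9

Partial digits right→left: 3 9 6 4 0 4 6 8 5 6 1 3 8 5
Double every second digit counting from the check-digit position (so the 1st, 3rd, 5th, ... of the partial from the right).
  doubled (with −9 where >9): 6 3 0 3 1 2 7 → sum 22
  kept as-is: 9 4 4 8 6 3 5 → sum 39
Total = 22 + 39 = 61.
Check digit = (10 − (61 mod 10)) mod 10 = 9.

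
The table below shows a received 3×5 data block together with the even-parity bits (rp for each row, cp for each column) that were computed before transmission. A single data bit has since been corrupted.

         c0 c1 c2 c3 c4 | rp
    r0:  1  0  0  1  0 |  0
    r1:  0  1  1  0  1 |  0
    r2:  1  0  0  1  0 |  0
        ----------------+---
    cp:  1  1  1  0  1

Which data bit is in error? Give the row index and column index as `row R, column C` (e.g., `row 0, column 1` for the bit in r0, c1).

row 1, column 0

Recompute each row's even parity and compare to rp:
  r0: data parity 0, sent rp 0 → ok
  r1: data parity 1, sent rp 0 → mismatch
  r2: data parity 0, sent rp 0 → ok
Recompute each column's even parity and compare to cp:
  c0: data parity 0, sent cp 1 → mismatch
  c1: data parity 1, sent cp 1 → ok
  c2: data parity 1, sent cp 1 → ok
  c3: data parity 0, sent cp 0 → ok
  c4: data parity 1, sent cp 1 → ok
Exactly one row (r1) and one column (c0) fail → the flipped bit is at their intersection.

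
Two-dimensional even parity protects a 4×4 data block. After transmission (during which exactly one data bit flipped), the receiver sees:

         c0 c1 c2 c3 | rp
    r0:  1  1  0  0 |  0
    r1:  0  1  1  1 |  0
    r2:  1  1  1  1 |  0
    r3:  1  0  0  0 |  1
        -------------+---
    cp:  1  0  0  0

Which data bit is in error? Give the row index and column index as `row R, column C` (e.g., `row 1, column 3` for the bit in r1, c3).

row 1, column 1

Recompute each row's even parity and compare to rp:
  r0: data parity 0, sent rp 0 → ok
  r1: data parity 1, sent rp 0 → mismatch
  r2: data parity 0, sent rp 0 → ok
  r3: data parity 1, sent rp 1 → ok
Recompute each column's even parity and compare to cp:
  c0: data parity 1, sent cp 1 → ok
  c1: data parity 1, sent cp 0 → mismatch
  c2: data parity 0, sent cp 0 → ok
  c3: data parity 0, sent cp 0 → ok
Exactly one row (r1) and one column (c1) fail → the flipped bit is at their intersection.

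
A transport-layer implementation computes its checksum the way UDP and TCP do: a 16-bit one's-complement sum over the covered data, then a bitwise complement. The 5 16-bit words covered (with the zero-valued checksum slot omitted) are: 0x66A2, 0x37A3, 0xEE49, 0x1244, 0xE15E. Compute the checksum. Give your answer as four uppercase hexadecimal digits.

7FCD

One's-complement addition (fold any carry out of bit 15 back into bit 0):
  0x66A2 + 0x37A3 = 0x09E45
  0x9E45 + 0xEE49 = 0x18C8E → wrap carry → 0x8C8F
  0x8C8F + 0x1244 = 0x09ED3
  0x9ED3 + 0xE15E = 0x18031 → wrap carry → 0x8032
One's-complement sum = 0x8032.
Checksum = ~0x8032 & 0xFFFF = 0x7FCD.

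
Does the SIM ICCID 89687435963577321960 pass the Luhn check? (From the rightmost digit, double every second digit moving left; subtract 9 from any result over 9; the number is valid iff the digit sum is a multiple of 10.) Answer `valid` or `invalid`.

From the right, keep odd positions and double even positions (subtract 9 from any doubled value over 9):
  doubled (positions 2,4,...): 3 2 6 5 6 9 6 5 3 7 → sum 52
  kept (positions 1,3,...): 0 9 2 7 5 6 5 4 8 9 → sum 55
Total = 107.
107 mod 10 = 7, so the number is invalid.

invalid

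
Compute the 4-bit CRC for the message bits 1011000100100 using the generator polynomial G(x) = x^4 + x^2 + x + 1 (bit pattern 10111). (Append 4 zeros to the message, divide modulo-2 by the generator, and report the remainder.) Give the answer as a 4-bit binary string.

0001

Append 4 zeros: 10110001001000000. Divide by 10111 (XOR where the leading bit is 1):
  pos 0: 10110 XOR 10111 = 00001
  pos 4: 10010 XOR 10111 = 00101
  pos 6: 10101 XOR 10111 = 00010
  pos 9: 10000 XOR 10111 = 00111
  pos 11: 11100 XOR 10111 = 01011
  pos 12: 10110 XOR 10111 = 00001
Remainder (last 4 bits) = 0001. This is the CRC / FCS.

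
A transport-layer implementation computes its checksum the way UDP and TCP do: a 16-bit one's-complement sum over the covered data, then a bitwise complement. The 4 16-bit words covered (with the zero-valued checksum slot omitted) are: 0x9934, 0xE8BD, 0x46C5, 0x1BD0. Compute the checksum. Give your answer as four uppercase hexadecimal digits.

One's-complement addition (fold any carry out of bit 15 back into bit 0):
  0x9934 + 0xE8BD = 0x181F1 → wrap carry → 0x81F2
  0x81F2 + 0x46C5 = 0x0C8B7
  0xC8B7 + 0x1BD0 = 0x0E487
One's-complement sum = 0xE487.
Checksum = ~0xE487 & 0xFFFF = 0x1B78.

1B78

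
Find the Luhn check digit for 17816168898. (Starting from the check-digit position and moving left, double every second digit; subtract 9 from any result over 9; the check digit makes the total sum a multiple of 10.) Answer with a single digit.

5

Partial digits right→left: 8 9 8 8 6 1 6 1 8 7 1
Double every second digit counting from the check-digit position (so the 1st, 3rd, 5th, ... of the partial from the right).
  doubled (with −9 where >9): 7 7 3 3 7 2 → sum 29
  kept as-is: 9 8 1 1 7 → sum 26
Total = 29 + 26 = 55.
Check digit = (10 − (55 mod 10)) mod 10 = 5.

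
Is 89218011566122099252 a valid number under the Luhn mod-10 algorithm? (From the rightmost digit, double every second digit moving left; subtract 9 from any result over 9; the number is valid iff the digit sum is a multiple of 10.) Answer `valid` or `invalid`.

invalid

From the right, keep odd positions and double even positions (subtract 9 from any doubled value over 9):
  doubled (positions 2,4,...): 1 9 0 4 3 1 2 7 4 7 → sum 38
  kept (positions 1,3,...): 2 2 9 2 1 6 1 0 1 9 → sum 33
Total = 71.
71 mod 10 = 1, so the number is invalid.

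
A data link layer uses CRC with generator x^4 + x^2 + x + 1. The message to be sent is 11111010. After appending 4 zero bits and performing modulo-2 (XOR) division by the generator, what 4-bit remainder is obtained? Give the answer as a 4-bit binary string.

0110

Append 4 zeros: 111110100000. Divide by 10111 (XOR where the leading bit is 1):
  pos 0: 11111 XOR 10111 = 01000
  pos 1: 10000 XOR 10111 = 00111
  pos 3: 11110 XOR 10111 = 01001
  pos 4: 10010 XOR 10111 = 00101
  pos 6: 10100 XOR 10111 = 00011
Remainder (last 4 bits) = 0110. This is the CRC / FCS.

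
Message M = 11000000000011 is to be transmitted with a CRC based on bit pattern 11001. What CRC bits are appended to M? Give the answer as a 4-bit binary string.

0100

Append 4 zeros: 110000000000110000. Divide by 11001 (XOR where the leading bit is 1):
  pos 0: 11000 XOR 11001 = 00001
  pos 4: 10000 XOR 11001 = 01001
  pos 5: 10010 XOR 11001 = 01011
  pos 6: 10110 XOR 11001 = 01111
  pos 7: 11110 XOR 11001 = 00111
  pos 9: 11111 XOR 11001 = 00110
  pos 11: 11000 XOR 11001 = 00001
Remainder (last 4 bits) = 0100. This is the CRC / FCS.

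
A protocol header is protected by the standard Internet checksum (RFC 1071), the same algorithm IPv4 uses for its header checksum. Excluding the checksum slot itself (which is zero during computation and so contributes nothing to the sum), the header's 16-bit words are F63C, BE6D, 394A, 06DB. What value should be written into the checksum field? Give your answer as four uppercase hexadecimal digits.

0B30

One's-complement addition (fold any carry out of bit 15 back into bit 0):
  0xF63C + 0xBE6D = 0x1B4A9 → wrap carry → 0xB4AA
  0xB4AA + 0x394A = 0x0EDF4
  0xEDF4 + 0x06DB = 0x0F4CF
One's-complement sum = 0xF4CF.
Checksum = ~0xF4CF & 0xFFFF = 0x0B30.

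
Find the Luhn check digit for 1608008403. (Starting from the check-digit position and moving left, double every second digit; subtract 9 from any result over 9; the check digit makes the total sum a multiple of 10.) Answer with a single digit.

Partial digits right→left: 3 0 4 8 0 0 8 0 6 1
Double every second digit counting from the check-digit position (so the 1st, 3rd, 5th, ... of the partial from the right).
  doubled (with −9 where >9): 6 8 0 7 3 → sum 24
  kept as-is: 0 8 0 0 1 → sum 9
Total = 24 + 9 = 33.
Check digit = (10 − (33 mod 10)) mod 10 = 7.

7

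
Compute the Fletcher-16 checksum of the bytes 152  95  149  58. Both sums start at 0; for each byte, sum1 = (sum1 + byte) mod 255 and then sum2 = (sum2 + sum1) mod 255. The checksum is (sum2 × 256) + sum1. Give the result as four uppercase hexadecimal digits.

Running sums (mod 255):
  after byte 0 (152): sum1=152, sum2=152
  after byte 1 (95): sum1=247, sum2=144
  after byte 2 (149): sum1=141, sum2=30
  after byte 3 (58): sum1=199, sum2=229
Checksum = sum2·256 + sum1 = 229·256 + 199 = 58823 = 0xE5C7.

E5C7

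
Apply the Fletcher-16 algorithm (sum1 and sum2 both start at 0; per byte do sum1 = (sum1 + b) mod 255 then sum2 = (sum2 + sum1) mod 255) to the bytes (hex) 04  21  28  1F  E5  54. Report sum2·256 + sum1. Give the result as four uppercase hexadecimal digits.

Running sums (mod 255):
  after byte 0 (04): sum1=4, sum2=4
  after byte 1 (21): sum1=37, sum2=41
  after byte 2 (28): sum1=77, sum2=118
  after byte 3 (1F): sum1=108, sum2=226
  after byte 4 (E5): sum1=82, sum2=53
  after byte 5 (54): sum1=166, sum2=219
Checksum = sum2·256 + sum1 = 219·256 + 166 = 56230 = 0xDBA6.

DBA6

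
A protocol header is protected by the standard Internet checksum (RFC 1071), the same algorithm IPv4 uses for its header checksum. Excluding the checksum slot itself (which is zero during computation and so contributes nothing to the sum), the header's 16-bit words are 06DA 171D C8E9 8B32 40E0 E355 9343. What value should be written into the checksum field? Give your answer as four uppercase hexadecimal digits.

D672

One's-complement addition (fold any carry out of bit 15 back into bit 0):
  0x06DA + 0x171D = 0x01DF7
  0x1DF7 + 0xC8E9 = 0x0E6E0
  0xE6E0 + 0x8B32 = 0x17212 → wrap carry → 0x7213
  0x7213 + 0x40E0 = 0x0B2F3
  0xB2F3 + 0xE355 = 0x19648 → wrap carry → 0x9649
  0x9649 + 0x9343 = 0x1298C → wrap carry → 0x298D
One's-complement sum = 0x298D.
Checksum = ~0x298D & 0xFFFF = 0xD672.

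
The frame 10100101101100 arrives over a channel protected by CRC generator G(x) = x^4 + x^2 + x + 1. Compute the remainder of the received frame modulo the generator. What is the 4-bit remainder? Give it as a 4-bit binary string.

0111

Modulo-2 division of 10100101101100 by 10111:
  pos 0: 10100 XOR 10111 = 00011
  pos 3: 11101 XOR 10111 = 01010
  pos 4: 10101 XOR 10111 = 00010
  pos 7: 10011 XOR 10111 = 00100
  pos 9: 10000 XOR 10111 = 00111
Remainder = 0111 (nonzero — an error is detected).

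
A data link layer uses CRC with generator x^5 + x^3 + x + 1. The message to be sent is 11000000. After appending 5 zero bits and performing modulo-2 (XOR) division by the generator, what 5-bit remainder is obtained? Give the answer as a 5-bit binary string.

Append 5 zeros: 1100000000000. Divide by 101011 (XOR where the leading bit is 1):
  pos 0: 110000 XOR 101011 = 011011
  pos 1: 110110 XOR 101011 = 011101
  pos 2: 111010 XOR 101011 = 010001
  pos 3: 100010 XOR 101011 = 001001
  pos 5: 100100 XOR 101011 = 001111
  pos 7: 111100 XOR 101011 = 010111
Remainder (last 5 bits) = 10111. This is the CRC / FCS.

10111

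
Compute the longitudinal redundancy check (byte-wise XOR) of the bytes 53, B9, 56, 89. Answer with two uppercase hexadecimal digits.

XOR the bytes together:
  start with 0x53
  0x53 ⊕ 0xB9 = 0xEA
  0xEA ⊕ 0x56 = 0xBC
  0xBC ⊕ 0x89 = 0x35

35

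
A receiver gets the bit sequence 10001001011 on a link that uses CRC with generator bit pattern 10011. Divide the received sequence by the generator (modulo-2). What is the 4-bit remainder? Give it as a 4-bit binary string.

Modulo-2 division of 10001001011 by 10011:
  pos 0: 10001 XOR 10011 = 00010
  pos 3: 10001 XOR 10011 = 00010
  pos 6: 10011 XOR 10011 = 00000
Remainder = 0000 (zero — the frame passes the CRC check).

0000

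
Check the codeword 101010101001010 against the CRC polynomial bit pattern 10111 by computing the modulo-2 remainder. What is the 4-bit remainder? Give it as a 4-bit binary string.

Modulo-2 division of 101010101001010 by 10111:
  pos 0: 10101 XOR 10111 = 00010
  pos 3: 10010 XOR 10111 = 00101
  pos 5: 10110 XOR 10111 = 00001
  pos 9: 10101 XOR 10111 = 00010
Remainder = 0100 (nonzero — an error is detected).

0100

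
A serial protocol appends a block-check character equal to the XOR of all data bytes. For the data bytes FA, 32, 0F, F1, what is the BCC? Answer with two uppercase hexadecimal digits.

XOR the bytes together:
  start with 0xFA
  0xFA ⊕ 0x32 = 0xC8
  0xC8 ⊕ 0x0F = 0xC7
  0xC7 ⊕ 0xF1 = 0x36

36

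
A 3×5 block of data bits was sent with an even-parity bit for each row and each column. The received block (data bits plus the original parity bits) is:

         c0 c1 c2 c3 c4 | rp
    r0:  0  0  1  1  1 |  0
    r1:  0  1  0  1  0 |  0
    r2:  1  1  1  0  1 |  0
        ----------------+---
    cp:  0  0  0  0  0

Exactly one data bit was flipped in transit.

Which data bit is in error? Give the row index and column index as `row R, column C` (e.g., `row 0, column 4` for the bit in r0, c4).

Recompute each row's even parity and compare to rp:
  r0: data parity 1, sent rp 0 → mismatch
  r1: data parity 0, sent rp 0 → ok
  r2: data parity 0, sent rp 0 → ok
Recompute each column's even parity and compare to cp:
  c0: data parity 1, sent cp 0 → mismatch
  c1: data parity 0, sent cp 0 → ok
  c2: data parity 0, sent cp 0 → ok
  c3: data parity 0, sent cp 0 → ok
  c4: data parity 0, sent cp 0 → ok
Exactly one row (r0) and one column (c0) fail → the flipped bit is at their intersection.

row 0, column 0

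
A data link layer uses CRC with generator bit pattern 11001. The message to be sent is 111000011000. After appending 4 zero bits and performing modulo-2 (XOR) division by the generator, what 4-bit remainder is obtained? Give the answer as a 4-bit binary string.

0010

Append 4 zeros: 1110000110000000. Divide by 11001 (XOR where the leading bit is 1):
  pos 0: 11100 XOR 11001 = 00101
  pos 2: 10100 XOR 11001 = 01101
  pos 3: 11011 XOR 11001 = 00010
  pos 6: 10100 XOR 11001 = 01101
  pos 7: 11010 XOR 11001 = 00011
  pos 10: 11000 XOR 11001 = 00001
Remainder (last 4 bits) = 0010. This is the CRC / FCS.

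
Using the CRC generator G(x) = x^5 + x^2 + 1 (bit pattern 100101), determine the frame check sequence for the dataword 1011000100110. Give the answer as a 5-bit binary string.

11110

Append 5 zeros: 101100010011000000. Divide by 100101 (XOR where the leading bit is 1):
  pos 0: 101100 XOR 100101 = 001001
  pos 2: 100101 XOR 100101 = 000000
  pos 10: 110000 XOR 100101 = 010101
  pos 11: 101010 XOR 100101 = 001111
Remainder (last 5 bits) = 11110. This is the CRC / FCS.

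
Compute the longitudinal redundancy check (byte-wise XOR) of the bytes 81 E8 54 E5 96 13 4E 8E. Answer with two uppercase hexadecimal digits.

XOR the bytes together:
  start with 0x81
  0x81 ⊕ 0xE8 = 0x69
  0x69 ⊕ 0x54 = 0x3D
  0x3D ⊕ 0xE5 = 0xD8
  0xD8 ⊕ 0x96 = 0x4E
  0x4E ⊕ 0x13 = 0x5D
  0x5D ⊕ 0x4E = 0x13
  0x13 ⊕ 0x8E = 0x9D

9D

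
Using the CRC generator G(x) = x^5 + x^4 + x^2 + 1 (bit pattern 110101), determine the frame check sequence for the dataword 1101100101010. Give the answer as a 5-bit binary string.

11111

Append 5 zeros: 110110010101000000. Divide by 110101 (XOR where the leading bit is 1):
  pos 0: 110110 XOR 110101 = 000011
  pos 4: 110101 XOR 110101 = 000000
  pos 11: 100000 XOR 110101 = 010101
  pos 12: 101010 XOR 110101 = 011111
Remainder (last 5 bits) = 11111. This is the CRC / FCS.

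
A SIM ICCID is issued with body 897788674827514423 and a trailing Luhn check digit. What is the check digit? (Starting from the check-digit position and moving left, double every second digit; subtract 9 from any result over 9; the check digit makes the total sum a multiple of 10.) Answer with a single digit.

0

Partial digits right→left: 3 2 4 4 1 5 7 2 8 4 7 6 8 8 7 7 9 8
Double every second digit counting from the check-digit position (so the 1st, 3rd, 5th, ... of the partial from the right).
  doubled (with −9 where >9): 6 8 2 5 7 5 7 5 9 → sum 54
  kept as-is: 2 4 5 2 4 6 8 7 8 → sum 46
Total = 54 + 46 = 100.
Check digit = (10 − (100 mod 10)) mod 10 = 0.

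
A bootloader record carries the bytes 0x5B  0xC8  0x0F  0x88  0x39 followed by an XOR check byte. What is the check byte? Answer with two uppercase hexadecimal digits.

2D

XOR the bytes together:
  start with 0x5B
  0x5B ⊕ 0xC8 = 0x93
  0x93 ⊕ 0x0F = 0x9C
  0x9C ⊕ 0x88 = 0x14
  0x14 ⊕ 0x39 = 0x2D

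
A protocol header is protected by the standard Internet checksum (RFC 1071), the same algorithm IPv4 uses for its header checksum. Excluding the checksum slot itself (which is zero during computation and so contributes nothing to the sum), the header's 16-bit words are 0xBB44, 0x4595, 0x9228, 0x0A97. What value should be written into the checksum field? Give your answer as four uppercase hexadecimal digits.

One's-complement addition (fold any carry out of bit 15 back into bit 0):
  0xBB44 + 0x4595 = 0x100D9 → wrap carry → 0x00DA
  0x00DA + 0x9228 = 0x09302
  0x9302 + 0x0A97 = 0x09D99
One's-complement sum = 0x9D99.
Checksum = ~0x9D99 & 0xFFFF = 0x6266.

6266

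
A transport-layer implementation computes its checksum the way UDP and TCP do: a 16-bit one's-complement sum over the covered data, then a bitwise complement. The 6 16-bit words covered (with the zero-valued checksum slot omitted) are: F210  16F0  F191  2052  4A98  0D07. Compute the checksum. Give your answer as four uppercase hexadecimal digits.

One's-complement addition (fold any carry out of bit 15 back into bit 0):
  0xF210 + 0x16F0 = 0x10900 → wrap carry → 0x0901
  0x0901 + 0xF191 = 0x0FA92
  0xFA92 + 0x2052 = 0x11AE4 → wrap carry → 0x1AE5
  0x1AE5 + 0x4A98 = 0x0657D
  0x657D + 0x0D07 = 0x07284
One's-complement sum = 0x7284.
Checksum = ~0x7284 & 0xFFFF = 0x8D7B.

8D7B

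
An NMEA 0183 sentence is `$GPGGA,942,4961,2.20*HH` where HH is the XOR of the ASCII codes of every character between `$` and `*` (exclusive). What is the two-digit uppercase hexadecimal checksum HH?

51

XOR the ASCII codes of the payload characters:
  'G' = 0x47 → acc = 0x47
  'P' = 0x50 → acc = 0x17
  'G' = 0x47 → acc = 0x50
  'G' = 0x47 → acc = 0x17
  'A' = 0x41 → acc = 0x56
  ',' = 0x2C → acc = 0x7A
  '9' = 0x39 → acc = 0x43
  '4' = 0x34 → acc = 0x77
  '2' = 0x32 → acc = 0x45
  ',' = 0x2C → acc = 0x69
  '4' = 0x34 → acc = 0x5D
  '9' = 0x39 → acc = 0x64
  '6' = 0x36 → acc = 0x52
  '1' = 0x31 → acc = 0x63
  ',' = 0x2C → acc = 0x4F
  '2' = 0x32 → acc = 0x7D
  '.' = 0x2E → acc = 0x53
  '2' = 0x32 → acc = 0x61
  '0' = 0x30 → acc = 0x51
Checksum = 0x51.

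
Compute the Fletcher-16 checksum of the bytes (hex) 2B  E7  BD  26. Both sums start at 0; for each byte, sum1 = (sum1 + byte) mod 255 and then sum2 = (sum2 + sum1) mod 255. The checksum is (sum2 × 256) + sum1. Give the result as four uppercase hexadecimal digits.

Running sums (mod 255):
  after byte 0 (2B): sum1=43, sum2=43
  after byte 1 (E7): sum1=19, sum2=62
  after byte 2 (BD): sum1=208, sum2=15
  after byte 3 (26): sum1=246, sum2=6
Checksum = sum2·256 + sum1 = 6·256 + 246 = 1782 = 0x06F6.

06F6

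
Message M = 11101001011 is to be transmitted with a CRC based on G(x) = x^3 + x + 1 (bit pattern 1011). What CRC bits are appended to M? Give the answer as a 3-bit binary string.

Append 3 zeros: 11101001011000. Divide by 1011 (XOR where the leading bit is 1):
  pos 0: 1110 XOR 1011 = 0101
  pos 1: 1011 XOR 1011 = 0000
  pos 7: 1011 XOR 1011 = 0000
Remainder (last 3 bits) = 000. This is the CRC / FCS.

000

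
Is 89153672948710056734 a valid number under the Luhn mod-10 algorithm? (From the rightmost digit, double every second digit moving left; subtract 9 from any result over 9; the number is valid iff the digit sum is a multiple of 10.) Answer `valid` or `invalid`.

From the right, keep odd positions and double even positions (subtract 9 from any doubled value over 9):
  doubled (positions 2,4,...): 6 3 0 2 7 9 5 6 2 7 → sum 47
  kept (positions 1,3,...): 4 7 5 0 7 4 2 6 5 9 → sum 49
Total = 96.
96 mod 10 = 6, so the number is invalid.

invalid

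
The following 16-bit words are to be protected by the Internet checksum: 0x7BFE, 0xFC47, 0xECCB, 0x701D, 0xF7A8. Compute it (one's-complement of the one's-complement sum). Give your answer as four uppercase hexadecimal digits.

3327

One's-complement addition (fold any carry out of bit 15 back into bit 0):
  0x7BFE + 0xFC47 = 0x17845 → wrap carry → 0x7846
  0x7846 + 0xECCB = 0x16511 → wrap carry → 0x6512
  0x6512 + 0x701D = 0x0D52F
  0xD52F + 0xF7A8 = 0x1CCD7 → wrap carry → 0xCCD8
One's-complement sum = 0xCCD8.
Checksum = ~0xCCD8 & 0xFFFF = 0x3327.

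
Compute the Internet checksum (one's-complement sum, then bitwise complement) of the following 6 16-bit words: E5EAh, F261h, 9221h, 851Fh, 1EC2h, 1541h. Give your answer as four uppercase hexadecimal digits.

DC6E

One's-complement addition (fold any carry out of bit 15 back into bit 0):
  0xE5EA + 0xF261 = 0x1D84B → wrap carry → 0xD84C
  0xD84C + 0x9221 = 0x16A6D → wrap carry → 0x6A6E
  0x6A6E + 0x851F = 0x0EF8D
  0xEF8D + 0x1EC2 = 0x10E4F → wrap carry → 0x0E50
  0x0E50 + 0x1541 = 0x02391
One's-complement sum = 0x2391.
Checksum = ~0x2391 & 0xFFFF = 0xDC6E.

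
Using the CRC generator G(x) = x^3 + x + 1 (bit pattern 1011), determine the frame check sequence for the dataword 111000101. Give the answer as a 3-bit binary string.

101

Append 3 zeros: 111000101000. Divide by 1011 (XOR where the leading bit is 1):
  pos 0: 1110 XOR 1011 = 0101
  pos 1: 1010 XOR 1011 = 0001
  pos 4: 1010 XOR 1011 = 0001
  pos 7: 1100 XOR 1011 = 0111
  pos 8: 1110 XOR 1011 = 0101
Remainder (last 3 bits) = 101. This is the CRC / FCS.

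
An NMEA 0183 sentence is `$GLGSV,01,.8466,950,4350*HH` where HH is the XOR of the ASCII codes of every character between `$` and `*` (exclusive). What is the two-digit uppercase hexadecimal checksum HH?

XOR the ASCII codes of the payload characters:
  'G' = 0x47 → acc = 0x47
  'L' = 0x4C → acc = 0x0B
  'G' = 0x47 → acc = 0x4C
  'S' = 0x53 → acc = 0x1F
  'V' = 0x56 → acc = 0x49
  ',' = 0x2C → acc = 0x65
  '0' = 0x30 → acc = 0x55
  '1' = 0x31 → acc = 0x64
  ',' = 0x2C → acc = 0x48
  '.' = 0x2E → acc = 0x66
  '8' = 0x38 → acc = 0x5E
  '4' = 0x34 → acc = 0x6A
  '6' = 0x36 → acc = 0x5C
  '6' = 0x36 → acc = 0x6A
  ',' = 0x2C → acc = 0x46
  '9' = 0x39 → acc = 0x7F
  '5' = 0x35 → acc = 0x4A
  '0' = 0x30 → acc = 0x7A
  ',' = 0x2C → acc = 0x56
  '4' = 0x34 → acc = 0x62
  '3' = 0x33 → acc = 0x51
  '5' = 0x35 → acc = 0x64
  '0' = 0x30 → acc = 0x54
Checksum = 0x54.

54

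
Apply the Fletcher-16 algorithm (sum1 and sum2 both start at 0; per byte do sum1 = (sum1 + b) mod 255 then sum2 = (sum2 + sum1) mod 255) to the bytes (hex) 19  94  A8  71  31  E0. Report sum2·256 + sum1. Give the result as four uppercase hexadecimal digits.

B7D9

Running sums (mod 255):
  after byte 0 (19): sum1=25, sum2=25
  after byte 1 (94): sum1=173, sum2=198
  after byte 2 (A8): sum1=86, sum2=29
  after byte 3 (71): sum1=199, sum2=228
  after byte 4 (31): sum1=248, sum2=221
  after byte 5 (E0): sum1=217, sum2=183
Checksum = sum2·256 + sum1 = 183·256 + 217 = 47065 = 0xB7D9.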